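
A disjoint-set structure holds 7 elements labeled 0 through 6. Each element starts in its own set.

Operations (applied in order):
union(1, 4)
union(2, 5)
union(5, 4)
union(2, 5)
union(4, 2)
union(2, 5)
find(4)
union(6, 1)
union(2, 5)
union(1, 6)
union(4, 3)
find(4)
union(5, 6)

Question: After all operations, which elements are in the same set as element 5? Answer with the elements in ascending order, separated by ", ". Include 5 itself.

Step 1: union(1, 4) -> merged; set of 1 now {1, 4}
Step 2: union(2, 5) -> merged; set of 2 now {2, 5}
Step 3: union(5, 4) -> merged; set of 5 now {1, 2, 4, 5}
Step 4: union(2, 5) -> already same set; set of 2 now {1, 2, 4, 5}
Step 5: union(4, 2) -> already same set; set of 4 now {1, 2, 4, 5}
Step 6: union(2, 5) -> already same set; set of 2 now {1, 2, 4, 5}
Step 7: find(4) -> no change; set of 4 is {1, 2, 4, 5}
Step 8: union(6, 1) -> merged; set of 6 now {1, 2, 4, 5, 6}
Step 9: union(2, 5) -> already same set; set of 2 now {1, 2, 4, 5, 6}
Step 10: union(1, 6) -> already same set; set of 1 now {1, 2, 4, 5, 6}
Step 11: union(4, 3) -> merged; set of 4 now {1, 2, 3, 4, 5, 6}
Step 12: find(4) -> no change; set of 4 is {1, 2, 3, 4, 5, 6}
Step 13: union(5, 6) -> already same set; set of 5 now {1, 2, 3, 4, 5, 6}
Component of 5: {1, 2, 3, 4, 5, 6}

Answer: 1, 2, 3, 4, 5, 6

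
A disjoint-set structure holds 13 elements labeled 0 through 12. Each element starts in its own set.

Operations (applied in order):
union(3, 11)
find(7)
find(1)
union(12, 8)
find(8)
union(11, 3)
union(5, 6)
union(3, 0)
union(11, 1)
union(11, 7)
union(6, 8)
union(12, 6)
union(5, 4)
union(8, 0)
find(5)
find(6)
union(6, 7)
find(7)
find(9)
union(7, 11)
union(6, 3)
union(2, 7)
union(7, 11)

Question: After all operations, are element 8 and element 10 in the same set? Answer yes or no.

Answer: no

Derivation:
Step 1: union(3, 11) -> merged; set of 3 now {3, 11}
Step 2: find(7) -> no change; set of 7 is {7}
Step 3: find(1) -> no change; set of 1 is {1}
Step 4: union(12, 8) -> merged; set of 12 now {8, 12}
Step 5: find(8) -> no change; set of 8 is {8, 12}
Step 6: union(11, 3) -> already same set; set of 11 now {3, 11}
Step 7: union(5, 6) -> merged; set of 5 now {5, 6}
Step 8: union(3, 0) -> merged; set of 3 now {0, 3, 11}
Step 9: union(11, 1) -> merged; set of 11 now {0, 1, 3, 11}
Step 10: union(11, 7) -> merged; set of 11 now {0, 1, 3, 7, 11}
Step 11: union(6, 8) -> merged; set of 6 now {5, 6, 8, 12}
Step 12: union(12, 6) -> already same set; set of 12 now {5, 6, 8, 12}
Step 13: union(5, 4) -> merged; set of 5 now {4, 5, 6, 8, 12}
Step 14: union(8, 0) -> merged; set of 8 now {0, 1, 3, 4, 5, 6, 7, 8, 11, 12}
Step 15: find(5) -> no change; set of 5 is {0, 1, 3, 4, 5, 6, 7, 8, 11, 12}
Step 16: find(6) -> no change; set of 6 is {0, 1, 3, 4, 5, 6, 7, 8, 11, 12}
Step 17: union(6, 7) -> already same set; set of 6 now {0, 1, 3, 4, 5, 6, 7, 8, 11, 12}
Step 18: find(7) -> no change; set of 7 is {0, 1, 3, 4, 5, 6, 7, 8, 11, 12}
Step 19: find(9) -> no change; set of 9 is {9}
Step 20: union(7, 11) -> already same set; set of 7 now {0, 1, 3, 4, 5, 6, 7, 8, 11, 12}
Step 21: union(6, 3) -> already same set; set of 6 now {0, 1, 3, 4, 5, 6, 7, 8, 11, 12}
Step 22: union(2, 7) -> merged; set of 2 now {0, 1, 2, 3, 4, 5, 6, 7, 8, 11, 12}
Step 23: union(7, 11) -> already same set; set of 7 now {0, 1, 2, 3, 4, 5, 6, 7, 8, 11, 12}
Set of 8: {0, 1, 2, 3, 4, 5, 6, 7, 8, 11, 12}; 10 is not a member.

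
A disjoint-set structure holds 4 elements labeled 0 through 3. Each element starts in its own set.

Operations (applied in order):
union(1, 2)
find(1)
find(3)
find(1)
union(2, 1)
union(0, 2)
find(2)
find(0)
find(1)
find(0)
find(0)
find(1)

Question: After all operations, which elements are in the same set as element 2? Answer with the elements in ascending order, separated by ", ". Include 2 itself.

Answer: 0, 1, 2

Derivation:
Step 1: union(1, 2) -> merged; set of 1 now {1, 2}
Step 2: find(1) -> no change; set of 1 is {1, 2}
Step 3: find(3) -> no change; set of 3 is {3}
Step 4: find(1) -> no change; set of 1 is {1, 2}
Step 5: union(2, 1) -> already same set; set of 2 now {1, 2}
Step 6: union(0, 2) -> merged; set of 0 now {0, 1, 2}
Step 7: find(2) -> no change; set of 2 is {0, 1, 2}
Step 8: find(0) -> no change; set of 0 is {0, 1, 2}
Step 9: find(1) -> no change; set of 1 is {0, 1, 2}
Step 10: find(0) -> no change; set of 0 is {0, 1, 2}
Step 11: find(0) -> no change; set of 0 is {0, 1, 2}
Step 12: find(1) -> no change; set of 1 is {0, 1, 2}
Component of 2: {0, 1, 2}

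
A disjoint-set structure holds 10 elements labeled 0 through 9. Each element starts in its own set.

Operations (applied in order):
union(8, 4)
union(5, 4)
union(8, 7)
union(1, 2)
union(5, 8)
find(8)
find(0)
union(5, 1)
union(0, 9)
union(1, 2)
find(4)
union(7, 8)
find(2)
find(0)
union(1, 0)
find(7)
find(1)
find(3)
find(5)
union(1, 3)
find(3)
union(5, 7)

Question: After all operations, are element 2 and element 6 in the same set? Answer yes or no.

Step 1: union(8, 4) -> merged; set of 8 now {4, 8}
Step 2: union(5, 4) -> merged; set of 5 now {4, 5, 8}
Step 3: union(8, 7) -> merged; set of 8 now {4, 5, 7, 8}
Step 4: union(1, 2) -> merged; set of 1 now {1, 2}
Step 5: union(5, 8) -> already same set; set of 5 now {4, 5, 7, 8}
Step 6: find(8) -> no change; set of 8 is {4, 5, 7, 8}
Step 7: find(0) -> no change; set of 0 is {0}
Step 8: union(5, 1) -> merged; set of 5 now {1, 2, 4, 5, 7, 8}
Step 9: union(0, 9) -> merged; set of 0 now {0, 9}
Step 10: union(1, 2) -> already same set; set of 1 now {1, 2, 4, 5, 7, 8}
Step 11: find(4) -> no change; set of 4 is {1, 2, 4, 5, 7, 8}
Step 12: union(7, 8) -> already same set; set of 7 now {1, 2, 4, 5, 7, 8}
Step 13: find(2) -> no change; set of 2 is {1, 2, 4, 5, 7, 8}
Step 14: find(0) -> no change; set of 0 is {0, 9}
Step 15: union(1, 0) -> merged; set of 1 now {0, 1, 2, 4, 5, 7, 8, 9}
Step 16: find(7) -> no change; set of 7 is {0, 1, 2, 4, 5, 7, 8, 9}
Step 17: find(1) -> no change; set of 1 is {0, 1, 2, 4, 5, 7, 8, 9}
Step 18: find(3) -> no change; set of 3 is {3}
Step 19: find(5) -> no change; set of 5 is {0, 1, 2, 4, 5, 7, 8, 9}
Step 20: union(1, 3) -> merged; set of 1 now {0, 1, 2, 3, 4, 5, 7, 8, 9}
Step 21: find(3) -> no change; set of 3 is {0, 1, 2, 3, 4, 5, 7, 8, 9}
Step 22: union(5, 7) -> already same set; set of 5 now {0, 1, 2, 3, 4, 5, 7, 8, 9}
Set of 2: {0, 1, 2, 3, 4, 5, 7, 8, 9}; 6 is not a member.

Answer: no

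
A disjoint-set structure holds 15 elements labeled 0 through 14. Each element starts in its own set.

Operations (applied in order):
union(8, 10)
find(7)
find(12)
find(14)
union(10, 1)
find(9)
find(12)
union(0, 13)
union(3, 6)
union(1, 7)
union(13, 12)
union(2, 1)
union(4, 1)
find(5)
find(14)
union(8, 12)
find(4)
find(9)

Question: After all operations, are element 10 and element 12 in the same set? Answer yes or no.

Step 1: union(8, 10) -> merged; set of 8 now {8, 10}
Step 2: find(7) -> no change; set of 7 is {7}
Step 3: find(12) -> no change; set of 12 is {12}
Step 4: find(14) -> no change; set of 14 is {14}
Step 5: union(10, 1) -> merged; set of 10 now {1, 8, 10}
Step 6: find(9) -> no change; set of 9 is {9}
Step 7: find(12) -> no change; set of 12 is {12}
Step 8: union(0, 13) -> merged; set of 0 now {0, 13}
Step 9: union(3, 6) -> merged; set of 3 now {3, 6}
Step 10: union(1, 7) -> merged; set of 1 now {1, 7, 8, 10}
Step 11: union(13, 12) -> merged; set of 13 now {0, 12, 13}
Step 12: union(2, 1) -> merged; set of 2 now {1, 2, 7, 8, 10}
Step 13: union(4, 1) -> merged; set of 4 now {1, 2, 4, 7, 8, 10}
Step 14: find(5) -> no change; set of 5 is {5}
Step 15: find(14) -> no change; set of 14 is {14}
Step 16: union(8, 12) -> merged; set of 8 now {0, 1, 2, 4, 7, 8, 10, 12, 13}
Step 17: find(4) -> no change; set of 4 is {0, 1, 2, 4, 7, 8, 10, 12, 13}
Step 18: find(9) -> no change; set of 9 is {9}
Set of 10: {0, 1, 2, 4, 7, 8, 10, 12, 13}; 12 is a member.

Answer: yes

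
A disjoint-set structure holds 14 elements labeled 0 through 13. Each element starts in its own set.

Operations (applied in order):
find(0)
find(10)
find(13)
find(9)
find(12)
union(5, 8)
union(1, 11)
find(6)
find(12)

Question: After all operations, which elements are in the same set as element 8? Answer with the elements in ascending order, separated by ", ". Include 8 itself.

Answer: 5, 8

Derivation:
Step 1: find(0) -> no change; set of 0 is {0}
Step 2: find(10) -> no change; set of 10 is {10}
Step 3: find(13) -> no change; set of 13 is {13}
Step 4: find(9) -> no change; set of 9 is {9}
Step 5: find(12) -> no change; set of 12 is {12}
Step 6: union(5, 8) -> merged; set of 5 now {5, 8}
Step 7: union(1, 11) -> merged; set of 1 now {1, 11}
Step 8: find(6) -> no change; set of 6 is {6}
Step 9: find(12) -> no change; set of 12 is {12}
Component of 8: {5, 8}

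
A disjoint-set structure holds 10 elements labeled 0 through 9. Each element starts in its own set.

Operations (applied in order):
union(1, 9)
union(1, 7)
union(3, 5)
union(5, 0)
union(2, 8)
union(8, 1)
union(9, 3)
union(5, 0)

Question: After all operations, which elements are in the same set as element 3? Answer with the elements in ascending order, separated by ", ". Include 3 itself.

Answer: 0, 1, 2, 3, 5, 7, 8, 9

Derivation:
Step 1: union(1, 9) -> merged; set of 1 now {1, 9}
Step 2: union(1, 7) -> merged; set of 1 now {1, 7, 9}
Step 3: union(3, 5) -> merged; set of 3 now {3, 5}
Step 4: union(5, 0) -> merged; set of 5 now {0, 3, 5}
Step 5: union(2, 8) -> merged; set of 2 now {2, 8}
Step 6: union(8, 1) -> merged; set of 8 now {1, 2, 7, 8, 9}
Step 7: union(9, 3) -> merged; set of 9 now {0, 1, 2, 3, 5, 7, 8, 9}
Step 8: union(5, 0) -> already same set; set of 5 now {0, 1, 2, 3, 5, 7, 8, 9}
Component of 3: {0, 1, 2, 3, 5, 7, 8, 9}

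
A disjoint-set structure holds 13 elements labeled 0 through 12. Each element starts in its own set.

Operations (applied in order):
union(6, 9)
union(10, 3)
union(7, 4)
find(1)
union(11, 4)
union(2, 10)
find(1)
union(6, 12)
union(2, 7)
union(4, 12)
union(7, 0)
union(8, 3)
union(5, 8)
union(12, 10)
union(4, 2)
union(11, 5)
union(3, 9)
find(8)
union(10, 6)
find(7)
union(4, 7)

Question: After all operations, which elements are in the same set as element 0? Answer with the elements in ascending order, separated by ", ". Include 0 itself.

Step 1: union(6, 9) -> merged; set of 6 now {6, 9}
Step 2: union(10, 3) -> merged; set of 10 now {3, 10}
Step 3: union(7, 4) -> merged; set of 7 now {4, 7}
Step 4: find(1) -> no change; set of 1 is {1}
Step 5: union(11, 4) -> merged; set of 11 now {4, 7, 11}
Step 6: union(2, 10) -> merged; set of 2 now {2, 3, 10}
Step 7: find(1) -> no change; set of 1 is {1}
Step 8: union(6, 12) -> merged; set of 6 now {6, 9, 12}
Step 9: union(2, 7) -> merged; set of 2 now {2, 3, 4, 7, 10, 11}
Step 10: union(4, 12) -> merged; set of 4 now {2, 3, 4, 6, 7, 9, 10, 11, 12}
Step 11: union(7, 0) -> merged; set of 7 now {0, 2, 3, 4, 6, 7, 9, 10, 11, 12}
Step 12: union(8, 3) -> merged; set of 8 now {0, 2, 3, 4, 6, 7, 8, 9, 10, 11, 12}
Step 13: union(5, 8) -> merged; set of 5 now {0, 2, 3, 4, 5, 6, 7, 8, 9, 10, 11, 12}
Step 14: union(12, 10) -> already same set; set of 12 now {0, 2, 3, 4, 5, 6, 7, 8, 9, 10, 11, 12}
Step 15: union(4, 2) -> already same set; set of 4 now {0, 2, 3, 4, 5, 6, 7, 8, 9, 10, 11, 12}
Step 16: union(11, 5) -> already same set; set of 11 now {0, 2, 3, 4, 5, 6, 7, 8, 9, 10, 11, 12}
Step 17: union(3, 9) -> already same set; set of 3 now {0, 2, 3, 4, 5, 6, 7, 8, 9, 10, 11, 12}
Step 18: find(8) -> no change; set of 8 is {0, 2, 3, 4, 5, 6, 7, 8, 9, 10, 11, 12}
Step 19: union(10, 6) -> already same set; set of 10 now {0, 2, 3, 4, 5, 6, 7, 8, 9, 10, 11, 12}
Step 20: find(7) -> no change; set of 7 is {0, 2, 3, 4, 5, 6, 7, 8, 9, 10, 11, 12}
Step 21: union(4, 7) -> already same set; set of 4 now {0, 2, 3, 4, 5, 6, 7, 8, 9, 10, 11, 12}
Component of 0: {0, 2, 3, 4, 5, 6, 7, 8, 9, 10, 11, 12}

Answer: 0, 2, 3, 4, 5, 6, 7, 8, 9, 10, 11, 12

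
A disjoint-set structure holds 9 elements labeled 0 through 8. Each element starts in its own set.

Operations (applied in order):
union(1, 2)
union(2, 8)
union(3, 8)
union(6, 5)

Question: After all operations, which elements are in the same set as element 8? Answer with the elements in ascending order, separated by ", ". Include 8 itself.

Step 1: union(1, 2) -> merged; set of 1 now {1, 2}
Step 2: union(2, 8) -> merged; set of 2 now {1, 2, 8}
Step 3: union(3, 8) -> merged; set of 3 now {1, 2, 3, 8}
Step 4: union(6, 5) -> merged; set of 6 now {5, 6}
Component of 8: {1, 2, 3, 8}

Answer: 1, 2, 3, 8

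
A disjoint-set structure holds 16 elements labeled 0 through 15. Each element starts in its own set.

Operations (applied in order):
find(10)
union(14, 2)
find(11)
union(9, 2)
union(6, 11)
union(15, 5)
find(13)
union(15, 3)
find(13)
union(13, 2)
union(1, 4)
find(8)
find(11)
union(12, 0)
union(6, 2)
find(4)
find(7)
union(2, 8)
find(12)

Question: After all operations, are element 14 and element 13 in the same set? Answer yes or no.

Answer: yes

Derivation:
Step 1: find(10) -> no change; set of 10 is {10}
Step 2: union(14, 2) -> merged; set of 14 now {2, 14}
Step 3: find(11) -> no change; set of 11 is {11}
Step 4: union(9, 2) -> merged; set of 9 now {2, 9, 14}
Step 5: union(6, 11) -> merged; set of 6 now {6, 11}
Step 6: union(15, 5) -> merged; set of 15 now {5, 15}
Step 7: find(13) -> no change; set of 13 is {13}
Step 8: union(15, 3) -> merged; set of 15 now {3, 5, 15}
Step 9: find(13) -> no change; set of 13 is {13}
Step 10: union(13, 2) -> merged; set of 13 now {2, 9, 13, 14}
Step 11: union(1, 4) -> merged; set of 1 now {1, 4}
Step 12: find(8) -> no change; set of 8 is {8}
Step 13: find(11) -> no change; set of 11 is {6, 11}
Step 14: union(12, 0) -> merged; set of 12 now {0, 12}
Step 15: union(6, 2) -> merged; set of 6 now {2, 6, 9, 11, 13, 14}
Step 16: find(4) -> no change; set of 4 is {1, 4}
Step 17: find(7) -> no change; set of 7 is {7}
Step 18: union(2, 8) -> merged; set of 2 now {2, 6, 8, 9, 11, 13, 14}
Step 19: find(12) -> no change; set of 12 is {0, 12}
Set of 14: {2, 6, 8, 9, 11, 13, 14}; 13 is a member.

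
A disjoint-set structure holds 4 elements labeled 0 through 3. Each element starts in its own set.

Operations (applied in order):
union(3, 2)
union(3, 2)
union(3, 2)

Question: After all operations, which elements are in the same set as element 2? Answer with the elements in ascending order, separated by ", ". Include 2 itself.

Answer: 2, 3

Derivation:
Step 1: union(3, 2) -> merged; set of 3 now {2, 3}
Step 2: union(3, 2) -> already same set; set of 3 now {2, 3}
Step 3: union(3, 2) -> already same set; set of 3 now {2, 3}
Component of 2: {2, 3}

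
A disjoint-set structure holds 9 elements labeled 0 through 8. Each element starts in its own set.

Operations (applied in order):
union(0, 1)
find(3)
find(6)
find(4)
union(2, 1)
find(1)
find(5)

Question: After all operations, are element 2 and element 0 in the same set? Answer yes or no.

Step 1: union(0, 1) -> merged; set of 0 now {0, 1}
Step 2: find(3) -> no change; set of 3 is {3}
Step 3: find(6) -> no change; set of 6 is {6}
Step 4: find(4) -> no change; set of 4 is {4}
Step 5: union(2, 1) -> merged; set of 2 now {0, 1, 2}
Step 6: find(1) -> no change; set of 1 is {0, 1, 2}
Step 7: find(5) -> no change; set of 5 is {5}
Set of 2: {0, 1, 2}; 0 is a member.

Answer: yes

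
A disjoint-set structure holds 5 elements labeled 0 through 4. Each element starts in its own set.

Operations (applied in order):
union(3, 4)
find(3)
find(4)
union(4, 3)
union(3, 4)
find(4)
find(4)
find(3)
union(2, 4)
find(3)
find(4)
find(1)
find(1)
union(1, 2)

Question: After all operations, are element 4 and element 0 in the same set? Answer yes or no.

Step 1: union(3, 4) -> merged; set of 3 now {3, 4}
Step 2: find(3) -> no change; set of 3 is {3, 4}
Step 3: find(4) -> no change; set of 4 is {3, 4}
Step 4: union(4, 3) -> already same set; set of 4 now {3, 4}
Step 5: union(3, 4) -> already same set; set of 3 now {3, 4}
Step 6: find(4) -> no change; set of 4 is {3, 4}
Step 7: find(4) -> no change; set of 4 is {3, 4}
Step 8: find(3) -> no change; set of 3 is {3, 4}
Step 9: union(2, 4) -> merged; set of 2 now {2, 3, 4}
Step 10: find(3) -> no change; set of 3 is {2, 3, 4}
Step 11: find(4) -> no change; set of 4 is {2, 3, 4}
Step 12: find(1) -> no change; set of 1 is {1}
Step 13: find(1) -> no change; set of 1 is {1}
Step 14: union(1, 2) -> merged; set of 1 now {1, 2, 3, 4}
Set of 4: {1, 2, 3, 4}; 0 is not a member.

Answer: no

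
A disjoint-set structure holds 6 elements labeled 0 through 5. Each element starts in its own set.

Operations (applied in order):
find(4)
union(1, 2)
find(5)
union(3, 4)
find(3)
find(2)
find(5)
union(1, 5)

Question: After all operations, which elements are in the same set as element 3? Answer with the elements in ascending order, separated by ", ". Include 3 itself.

Step 1: find(4) -> no change; set of 4 is {4}
Step 2: union(1, 2) -> merged; set of 1 now {1, 2}
Step 3: find(5) -> no change; set of 5 is {5}
Step 4: union(3, 4) -> merged; set of 3 now {3, 4}
Step 5: find(3) -> no change; set of 3 is {3, 4}
Step 6: find(2) -> no change; set of 2 is {1, 2}
Step 7: find(5) -> no change; set of 5 is {5}
Step 8: union(1, 5) -> merged; set of 1 now {1, 2, 5}
Component of 3: {3, 4}

Answer: 3, 4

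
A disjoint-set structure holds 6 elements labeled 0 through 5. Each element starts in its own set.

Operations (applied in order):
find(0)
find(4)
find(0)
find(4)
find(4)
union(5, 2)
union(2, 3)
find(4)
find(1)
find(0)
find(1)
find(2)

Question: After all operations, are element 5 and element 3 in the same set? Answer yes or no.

Step 1: find(0) -> no change; set of 0 is {0}
Step 2: find(4) -> no change; set of 4 is {4}
Step 3: find(0) -> no change; set of 0 is {0}
Step 4: find(4) -> no change; set of 4 is {4}
Step 5: find(4) -> no change; set of 4 is {4}
Step 6: union(5, 2) -> merged; set of 5 now {2, 5}
Step 7: union(2, 3) -> merged; set of 2 now {2, 3, 5}
Step 8: find(4) -> no change; set of 4 is {4}
Step 9: find(1) -> no change; set of 1 is {1}
Step 10: find(0) -> no change; set of 0 is {0}
Step 11: find(1) -> no change; set of 1 is {1}
Step 12: find(2) -> no change; set of 2 is {2, 3, 5}
Set of 5: {2, 3, 5}; 3 is a member.

Answer: yes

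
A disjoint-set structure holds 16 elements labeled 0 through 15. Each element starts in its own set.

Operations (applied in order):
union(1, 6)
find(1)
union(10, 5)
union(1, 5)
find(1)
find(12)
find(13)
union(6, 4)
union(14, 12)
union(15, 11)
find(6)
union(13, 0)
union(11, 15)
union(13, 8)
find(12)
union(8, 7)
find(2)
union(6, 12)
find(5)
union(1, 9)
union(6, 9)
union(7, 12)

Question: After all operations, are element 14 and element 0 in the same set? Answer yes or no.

Step 1: union(1, 6) -> merged; set of 1 now {1, 6}
Step 2: find(1) -> no change; set of 1 is {1, 6}
Step 3: union(10, 5) -> merged; set of 10 now {5, 10}
Step 4: union(1, 5) -> merged; set of 1 now {1, 5, 6, 10}
Step 5: find(1) -> no change; set of 1 is {1, 5, 6, 10}
Step 6: find(12) -> no change; set of 12 is {12}
Step 7: find(13) -> no change; set of 13 is {13}
Step 8: union(6, 4) -> merged; set of 6 now {1, 4, 5, 6, 10}
Step 9: union(14, 12) -> merged; set of 14 now {12, 14}
Step 10: union(15, 11) -> merged; set of 15 now {11, 15}
Step 11: find(6) -> no change; set of 6 is {1, 4, 5, 6, 10}
Step 12: union(13, 0) -> merged; set of 13 now {0, 13}
Step 13: union(11, 15) -> already same set; set of 11 now {11, 15}
Step 14: union(13, 8) -> merged; set of 13 now {0, 8, 13}
Step 15: find(12) -> no change; set of 12 is {12, 14}
Step 16: union(8, 7) -> merged; set of 8 now {0, 7, 8, 13}
Step 17: find(2) -> no change; set of 2 is {2}
Step 18: union(6, 12) -> merged; set of 6 now {1, 4, 5, 6, 10, 12, 14}
Step 19: find(5) -> no change; set of 5 is {1, 4, 5, 6, 10, 12, 14}
Step 20: union(1, 9) -> merged; set of 1 now {1, 4, 5, 6, 9, 10, 12, 14}
Step 21: union(6, 9) -> already same set; set of 6 now {1, 4, 5, 6, 9, 10, 12, 14}
Step 22: union(7, 12) -> merged; set of 7 now {0, 1, 4, 5, 6, 7, 8, 9, 10, 12, 13, 14}
Set of 14: {0, 1, 4, 5, 6, 7, 8, 9, 10, 12, 13, 14}; 0 is a member.

Answer: yes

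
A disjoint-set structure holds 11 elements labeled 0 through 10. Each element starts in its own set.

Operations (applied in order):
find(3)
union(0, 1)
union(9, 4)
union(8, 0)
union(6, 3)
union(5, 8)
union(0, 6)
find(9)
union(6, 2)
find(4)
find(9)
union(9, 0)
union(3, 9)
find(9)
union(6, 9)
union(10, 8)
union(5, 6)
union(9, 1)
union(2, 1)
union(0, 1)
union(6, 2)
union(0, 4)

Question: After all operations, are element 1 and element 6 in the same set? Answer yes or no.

Answer: yes

Derivation:
Step 1: find(3) -> no change; set of 3 is {3}
Step 2: union(0, 1) -> merged; set of 0 now {0, 1}
Step 3: union(9, 4) -> merged; set of 9 now {4, 9}
Step 4: union(8, 0) -> merged; set of 8 now {0, 1, 8}
Step 5: union(6, 3) -> merged; set of 6 now {3, 6}
Step 6: union(5, 8) -> merged; set of 5 now {0, 1, 5, 8}
Step 7: union(0, 6) -> merged; set of 0 now {0, 1, 3, 5, 6, 8}
Step 8: find(9) -> no change; set of 9 is {4, 9}
Step 9: union(6, 2) -> merged; set of 6 now {0, 1, 2, 3, 5, 6, 8}
Step 10: find(4) -> no change; set of 4 is {4, 9}
Step 11: find(9) -> no change; set of 9 is {4, 9}
Step 12: union(9, 0) -> merged; set of 9 now {0, 1, 2, 3, 4, 5, 6, 8, 9}
Step 13: union(3, 9) -> already same set; set of 3 now {0, 1, 2, 3, 4, 5, 6, 8, 9}
Step 14: find(9) -> no change; set of 9 is {0, 1, 2, 3, 4, 5, 6, 8, 9}
Step 15: union(6, 9) -> already same set; set of 6 now {0, 1, 2, 3, 4, 5, 6, 8, 9}
Step 16: union(10, 8) -> merged; set of 10 now {0, 1, 2, 3, 4, 5, 6, 8, 9, 10}
Step 17: union(5, 6) -> already same set; set of 5 now {0, 1, 2, 3, 4, 5, 6, 8, 9, 10}
Step 18: union(9, 1) -> already same set; set of 9 now {0, 1, 2, 3, 4, 5, 6, 8, 9, 10}
Step 19: union(2, 1) -> already same set; set of 2 now {0, 1, 2, 3, 4, 5, 6, 8, 9, 10}
Step 20: union(0, 1) -> already same set; set of 0 now {0, 1, 2, 3, 4, 5, 6, 8, 9, 10}
Step 21: union(6, 2) -> already same set; set of 6 now {0, 1, 2, 3, 4, 5, 6, 8, 9, 10}
Step 22: union(0, 4) -> already same set; set of 0 now {0, 1, 2, 3, 4, 5, 6, 8, 9, 10}
Set of 1: {0, 1, 2, 3, 4, 5, 6, 8, 9, 10}; 6 is a member.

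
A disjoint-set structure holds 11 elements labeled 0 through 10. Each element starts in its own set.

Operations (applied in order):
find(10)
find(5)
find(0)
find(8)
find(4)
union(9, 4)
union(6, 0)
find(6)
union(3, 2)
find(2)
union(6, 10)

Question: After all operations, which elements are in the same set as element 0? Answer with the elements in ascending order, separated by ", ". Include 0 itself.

Step 1: find(10) -> no change; set of 10 is {10}
Step 2: find(5) -> no change; set of 5 is {5}
Step 3: find(0) -> no change; set of 0 is {0}
Step 4: find(8) -> no change; set of 8 is {8}
Step 5: find(4) -> no change; set of 4 is {4}
Step 6: union(9, 4) -> merged; set of 9 now {4, 9}
Step 7: union(6, 0) -> merged; set of 6 now {0, 6}
Step 8: find(6) -> no change; set of 6 is {0, 6}
Step 9: union(3, 2) -> merged; set of 3 now {2, 3}
Step 10: find(2) -> no change; set of 2 is {2, 3}
Step 11: union(6, 10) -> merged; set of 6 now {0, 6, 10}
Component of 0: {0, 6, 10}

Answer: 0, 6, 10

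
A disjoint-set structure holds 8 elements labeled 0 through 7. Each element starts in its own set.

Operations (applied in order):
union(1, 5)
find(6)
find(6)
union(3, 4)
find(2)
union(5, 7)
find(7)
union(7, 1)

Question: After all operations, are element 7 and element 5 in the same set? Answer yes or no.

Step 1: union(1, 5) -> merged; set of 1 now {1, 5}
Step 2: find(6) -> no change; set of 6 is {6}
Step 3: find(6) -> no change; set of 6 is {6}
Step 4: union(3, 4) -> merged; set of 3 now {3, 4}
Step 5: find(2) -> no change; set of 2 is {2}
Step 6: union(5, 7) -> merged; set of 5 now {1, 5, 7}
Step 7: find(7) -> no change; set of 7 is {1, 5, 7}
Step 8: union(7, 1) -> already same set; set of 7 now {1, 5, 7}
Set of 7: {1, 5, 7}; 5 is a member.

Answer: yes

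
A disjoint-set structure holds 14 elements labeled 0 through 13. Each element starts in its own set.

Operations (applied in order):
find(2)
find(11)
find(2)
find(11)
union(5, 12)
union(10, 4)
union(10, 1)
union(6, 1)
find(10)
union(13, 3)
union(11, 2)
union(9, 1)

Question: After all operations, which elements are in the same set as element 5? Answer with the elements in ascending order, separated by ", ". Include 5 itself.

Answer: 5, 12

Derivation:
Step 1: find(2) -> no change; set of 2 is {2}
Step 2: find(11) -> no change; set of 11 is {11}
Step 3: find(2) -> no change; set of 2 is {2}
Step 4: find(11) -> no change; set of 11 is {11}
Step 5: union(5, 12) -> merged; set of 5 now {5, 12}
Step 6: union(10, 4) -> merged; set of 10 now {4, 10}
Step 7: union(10, 1) -> merged; set of 10 now {1, 4, 10}
Step 8: union(6, 1) -> merged; set of 6 now {1, 4, 6, 10}
Step 9: find(10) -> no change; set of 10 is {1, 4, 6, 10}
Step 10: union(13, 3) -> merged; set of 13 now {3, 13}
Step 11: union(11, 2) -> merged; set of 11 now {2, 11}
Step 12: union(9, 1) -> merged; set of 9 now {1, 4, 6, 9, 10}
Component of 5: {5, 12}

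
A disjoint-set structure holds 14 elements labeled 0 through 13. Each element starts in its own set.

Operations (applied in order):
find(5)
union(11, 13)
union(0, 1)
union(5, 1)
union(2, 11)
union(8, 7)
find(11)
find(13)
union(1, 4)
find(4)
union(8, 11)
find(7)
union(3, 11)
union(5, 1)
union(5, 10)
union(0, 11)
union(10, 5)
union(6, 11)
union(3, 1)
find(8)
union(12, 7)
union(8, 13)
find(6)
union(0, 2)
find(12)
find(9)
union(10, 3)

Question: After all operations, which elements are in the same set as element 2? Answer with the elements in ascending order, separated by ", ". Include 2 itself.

Step 1: find(5) -> no change; set of 5 is {5}
Step 2: union(11, 13) -> merged; set of 11 now {11, 13}
Step 3: union(0, 1) -> merged; set of 0 now {0, 1}
Step 4: union(5, 1) -> merged; set of 5 now {0, 1, 5}
Step 5: union(2, 11) -> merged; set of 2 now {2, 11, 13}
Step 6: union(8, 7) -> merged; set of 8 now {7, 8}
Step 7: find(11) -> no change; set of 11 is {2, 11, 13}
Step 8: find(13) -> no change; set of 13 is {2, 11, 13}
Step 9: union(1, 4) -> merged; set of 1 now {0, 1, 4, 5}
Step 10: find(4) -> no change; set of 4 is {0, 1, 4, 5}
Step 11: union(8, 11) -> merged; set of 8 now {2, 7, 8, 11, 13}
Step 12: find(7) -> no change; set of 7 is {2, 7, 8, 11, 13}
Step 13: union(3, 11) -> merged; set of 3 now {2, 3, 7, 8, 11, 13}
Step 14: union(5, 1) -> already same set; set of 5 now {0, 1, 4, 5}
Step 15: union(5, 10) -> merged; set of 5 now {0, 1, 4, 5, 10}
Step 16: union(0, 11) -> merged; set of 0 now {0, 1, 2, 3, 4, 5, 7, 8, 10, 11, 13}
Step 17: union(10, 5) -> already same set; set of 10 now {0, 1, 2, 3, 4, 5, 7, 8, 10, 11, 13}
Step 18: union(6, 11) -> merged; set of 6 now {0, 1, 2, 3, 4, 5, 6, 7, 8, 10, 11, 13}
Step 19: union(3, 1) -> already same set; set of 3 now {0, 1, 2, 3, 4, 5, 6, 7, 8, 10, 11, 13}
Step 20: find(8) -> no change; set of 8 is {0, 1, 2, 3, 4, 5, 6, 7, 8, 10, 11, 13}
Step 21: union(12, 7) -> merged; set of 12 now {0, 1, 2, 3, 4, 5, 6, 7, 8, 10, 11, 12, 13}
Step 22: union(8, 13) -> already same set; set of 8 now {0, 1, 2, 3, 4, 5, 6, 7, 8, 10, 11, 12, 13}
Step 23: find(6) -> no change; set of 6 is {0, 1, 2, 3, 4, 5, 6, 7, 8, 10, 11, 12, 13}
Step 24: union(0, 2) -> already same set; set of 0 now {0, 1, 2, 3, 4, 5, 6, 7, 8, 10, 11, 12, 13}
Step 25: find(12) -> no change; set of 12 is {0, 1, 2, 3, 4, 5, 6, 7, 8, 10, 11, 12, 13}
Step 26: find(9) -> no change; set of 9 is {9}
Step 27: union(10, 3) -> already same set; set of 10 now {0, 1, 2, 3, 4, 5, 6, 7, 8, 10, 11, 12, 13}
Component of 2: {0, 1, 2, 3, 4, 5, 6, 7, 8, 10, 11, 12, 13}

Answer: 0, 1, 2, 3, 4, 5, 6, 7, 8, 10, 11, 12, 13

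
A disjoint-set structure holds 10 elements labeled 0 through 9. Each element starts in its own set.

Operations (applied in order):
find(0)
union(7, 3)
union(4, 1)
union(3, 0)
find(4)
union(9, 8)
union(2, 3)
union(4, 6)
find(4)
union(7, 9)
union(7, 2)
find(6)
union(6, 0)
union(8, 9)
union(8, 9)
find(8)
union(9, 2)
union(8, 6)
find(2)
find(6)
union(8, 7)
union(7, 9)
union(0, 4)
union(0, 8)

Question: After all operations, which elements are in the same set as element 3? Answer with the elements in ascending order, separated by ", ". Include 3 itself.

Answer: 0, 1, 2, 3, 4, 6, 7, 8, 9

Derivation:
Step 1: find(0) -> no change; set of 0 is {0}
Step 2: union(7, 3) -> merged; set of 7 now {3, 7}
Step 3: union(4, 1) -> merged; set of 4 now {1, 4}
Step 4: union(3, 0) -> merged; set of 3 now {0, 3, 7}
Step 5: find(4) -> no change; set of 4 is {1, 4}
Step 6: union(9, 8) -> merged; set of 9 now {8, 9}
Step 7: union(2, 3) -> merged; set of 2 now {0, 2, 3, 7}
Step 8: union(4, 6) -> merged; set of 4 now {1, 4, 6}
Step 9: find(4) -> no change; set of 4 is {1, 4, 6}
Step 10: union(7, 9) -> merged; set of 7 now {0, 2, 3, 7, 8, 9}
Step 11: union(7, 2) -> already same set; set of 7 now {0, 2, 3, 7, 8, 9}
Step 12: find(6) -> no change; set of 6 is {1, 4, 6}
Step 13: union(6, 0) -> merged; set of 6 now {0, 1, 2, 3, 4, 6, 7, 8, 9}
Step 14: union(8, 9) -> already same set; set of 8 now {0, 1, 2, 3, 4, 6, 7, 8, 9}
Step 15: union(8, 9) -> already same set; set of 8 now {0, 1, 2, 3, 4, 6, 7, 8, 9}
Step 16: find(8) -> no change; set of 8 is {0, 1, 2, 3, 4, 6, 7, 8, 9}
Step 17: union(9, 2) -> already same set; set of 9 now {0, 1, 2, 3, 4, 6, 7, 8, 9}
Step 18: union(8, 6) -> already same set; set of 8 now {0, 1, 2, 3, 4, 6, 7, 8, 9}
Step 19: find(2) -> no change; set of 2 is {0, 1, 2, 3, 4, 6, 7, 8, 9}
Step 20: find(6) -> no change; set of 6 is {0, 1, 2, 3, 4, 6, 7, 8, 9}
Step 21: union(8, 7) -> already same set; set of 8 now {0, 1, 2, 3, 4, 6, 7, 8, 9}
Step 22: union(7, 9) -> already same set; set of 7 now {0, 1, 2, 3, 4, 6, 7, 8, 9}
Step 23: union(0, 4) -> already same set; set of 0 now {0, 1, 2, 3, 4, 6, 7, 8, 9}
Step 24: union(0, 8) -> already same set; set of 0 now {0, 1, 2, 3, 4, 6, 7, 8, 9}
Component of 3: {0, 1, 2, 3, 4, 6, 7, 8, 9}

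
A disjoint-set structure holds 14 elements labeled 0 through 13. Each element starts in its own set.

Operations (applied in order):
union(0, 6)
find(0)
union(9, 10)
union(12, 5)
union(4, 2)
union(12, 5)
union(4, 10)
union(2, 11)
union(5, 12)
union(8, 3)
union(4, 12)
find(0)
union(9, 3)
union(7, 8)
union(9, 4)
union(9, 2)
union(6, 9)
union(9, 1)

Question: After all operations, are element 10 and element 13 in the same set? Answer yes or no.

Step 1: union(0, 6) -> merged; set of 0 now {0, 6}
Step 2: find(0) -> no change; set of 0 is {0, 6}
Step 3: union(9, 10) -> merged; set of 9 now {9, 10}
Step 4: union(12, 5) -> merged; set of 12 now {5, 12}
Step 5: union(4, 2) -> merged; set of 4 now {2, 4}
Step 6: union(12, 5) -> already same set; set of 12 now {5, 12}
Step 7: union(4, 10) -> merged; set of 4 now {2, 4, 9, 10}
Step 8: union(2, 11) -> merged; set of 2 now {2, 4, 9, 10, 11}
Step 9: union(5, 12) -> already same set; set of 5 now {5, 12}
Step 10: union(8, 3) -> merged; set of 8 now {3, 8}
Step 11: union(4, 12) -> merged; set of 4 now {2, 4, 5, 9, 10, 11, 12}
Step 12: find(0) -> no change; set of 0 is {0, 6}
Step 13: union(9, 3) -> merged; set of 9 now {2, 3, 4, 5, 8, 9, 10, 11, 12}
Step 14: union(7, 8) -> merged; set of 7 now {2, 3, 4, 5, 7, 8, 9, 10, 11, 12}
Step 15: union(9, 4) -> already same set; set of 9 now {2, 3, 4, 5, 7, 8, 9, 10, 11, 12}
Step 16: union(9, 2) -> already same set; set of 9 now {2, 3, 4, 5, 7, 8, 9, 10, 11, 12}
Step 17: union(6, 9) -> merged; set of 6 now {0, 2, 3, 4, 5, 6, 7, 8, 9, 10, 11, 12}
Step 18: union(9, 1) -> merged; set of 9 now {0, 1, 2, 3, 4, 5, 6, 7, 8, 9, 10, 11, 12}
Set of 10: {0, 1, 2, 3, 4, 5, 6, 7, 8, 9, 10, 11, 12}; 13 is not a member.

Answer: no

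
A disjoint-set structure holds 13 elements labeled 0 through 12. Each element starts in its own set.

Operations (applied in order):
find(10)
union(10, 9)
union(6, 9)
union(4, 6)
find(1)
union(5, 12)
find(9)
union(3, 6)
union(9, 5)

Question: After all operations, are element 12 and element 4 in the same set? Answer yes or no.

Step 1: find(10) -> no change; set of 10 is {10}
Step 2: union(10, 9) -> merged; set of 10 now {9, 10}
Step 3: union(6, 9) -> merged; set of 6 now {6, 9, 10}
Step 4: union(4, 6) -> merged; set of 4 now {4, 6, 9, 10}
Step 5: find(1) -> no change; set of 1 is {1}
Step 6: union(5, 12) -> merged; set of 5 now {5, 12}
Step 7: find(9) -> no change; set of 9 is {4, 6, 9, 10}
Step 8: union(3, 6) -> merged; set of 3 now {3, 4, 6, 9, 10}
Step 9: union(9, 5) -> merged; set of 9 now {3, 4, 5, 6, 9, 10, 12}
Set of 12: {3, 4, 5, 6, 9, 10, 12}; 4 is a member.

Answer: yes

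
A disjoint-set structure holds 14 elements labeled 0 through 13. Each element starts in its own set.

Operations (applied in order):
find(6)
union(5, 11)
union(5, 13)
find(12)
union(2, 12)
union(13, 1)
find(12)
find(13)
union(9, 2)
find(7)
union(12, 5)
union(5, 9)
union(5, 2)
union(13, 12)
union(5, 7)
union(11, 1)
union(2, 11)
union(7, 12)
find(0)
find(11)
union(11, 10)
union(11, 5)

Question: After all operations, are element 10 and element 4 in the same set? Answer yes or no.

Answer: no

Derivation:
Step 1: find(6) -> no change; set of 6 is {6}
Step 2: union(5, 11) -> merged; set of 5 now {5, 11}
Step 3: union(5, 13) -> merged; set of 5 now {5, 11, 13}
Step 4: find(12) -> no change; set of 12 is {12}
Step 5: union(2, 12) -> merged; set of 2 now {2, 12}
Step 6: union(13, 1) -> merged; set of 13 now {1, 5, 11, 13}
Step 7: find(12) -> no change; set of 12 is {2, 12}
Step 8: find(13) -> no change; set of 13 is {1, 5, 11, 13}
Step 9: union(9, 2) -> merged; set of 9 now {2, 9, 12}
Step 10: find(7) -> no change; set of 7 is {7}
Step 11: union(12, 5) -> merged; set of 12 now {1, 2, 5, 9, 11, 12, 13}
Step 12: union(5, 9) -> already same set; set of 5 now {1, 2, 5, 9, 11, 12, 13}
Step 13: union(5, 2) -> already same set; set of 5 now {1, 2, 5, 9, 11, 12, 13}
Step 14: union(13, 12) -> already same set; set of 13 now {1, 2, 5, 9, 11, 12, 13}
Step 15: union(5, 7) -> merged; set of 5 now {1, 2, 5, 7, 9, 11, 12, 13}
Step 16: union(11, 1) -> already same set; set of 11 now {1, 2, 5, 7, 9, 11, 12, 13}
Step 17: union(2, 11) -> already same set; set of 2 now {1, 2, 5, 7, 9, 11, 12, 13}
Step 18: union(7, 12) -> already same set; set of 7 now {1, 2, 5, 7, 9, 11, 12, 13}
Step 19: find(0) -> no change; set of 0 is {0}
Step 20: find(11) -> no change; set of 11 is {1, 2, 5, 7, 9, 11, 12, 13}
Step 21: union(11, 10) -> merged; set of 11 now {1, 2, 5, 7, 9, 10, 11, 12, 13}
Step 22: union(11, 5) -> already same set; set of 11 now {1, 2, 5, 7, 9, 10, 11, 12, 13}
Set of 10: {1, 2, 5, 7, 9, 10, 11, 12, 13}; 4 is not a member.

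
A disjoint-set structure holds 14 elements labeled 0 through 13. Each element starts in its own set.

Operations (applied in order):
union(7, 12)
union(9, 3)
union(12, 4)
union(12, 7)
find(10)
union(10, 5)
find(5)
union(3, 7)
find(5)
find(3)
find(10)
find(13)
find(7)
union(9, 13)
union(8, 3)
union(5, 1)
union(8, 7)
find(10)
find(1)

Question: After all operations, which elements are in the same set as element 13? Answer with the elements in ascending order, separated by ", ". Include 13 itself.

Answer: 3, 4, 7, 8, 9, 12, 13

Derivation:
Step 1: union(7, 12) -> merged; set of 7 now {7, 12}
Step 2: union(9, 3) -> merged; set of 9 now {3, 9}
Step 3: union(12, 4) -> merged; set of 12 now {4, 7, 12}
Step 4: union(12, 7) -> already same set; set of 12 now {4, 7, 12}
Step 5: find(10) -> no change; set of 10 is {10}
Step 6: union(10, 5) -> merged; set of 10 now {5, 10}
Step 7: find(5) -> no change; set of 5 is {5, 10}
Step 8: union(3, 7) -> merged; set of 3 now {3, 4, 7, 9, 12}
Step 9: find(5) -> no change; set of 5 is {5, 10}
Step 10: find(3) -> no change; set of 3 is {3, 4, 7, 9, 12}
Step 11: find(10) -> no change; set of 10 is {5, 10}
Step 12: find(13) -> no change; set of 13 is {13}
Step 13: find(7) -> no change; set of 7 is {3, 4, 7, 9, 12}
Step 14: union(9, 13) -> merged; set of 9 now {3, 4, 7, 9, 12, 13}
Step 15: union(8, 3) -> merged; set of 8 now {3, 4, 7, 8, 9, 12, 13}
Step 16: union(5, 1) -> merged; set of 5 now {1, 5, 10}
Step 17: union(8, 7) -> already same set; set of 8 now {3, 4, 7, 8, 9, 12, 13}
Step 18: find(10) -> no change; set of 10 is {1, 5, 10}
Step 19: find(1) -> no change; set of 1 is {1, 5, 10}
Component of 13: {3, 4, 7, 8, 9, 12, 13}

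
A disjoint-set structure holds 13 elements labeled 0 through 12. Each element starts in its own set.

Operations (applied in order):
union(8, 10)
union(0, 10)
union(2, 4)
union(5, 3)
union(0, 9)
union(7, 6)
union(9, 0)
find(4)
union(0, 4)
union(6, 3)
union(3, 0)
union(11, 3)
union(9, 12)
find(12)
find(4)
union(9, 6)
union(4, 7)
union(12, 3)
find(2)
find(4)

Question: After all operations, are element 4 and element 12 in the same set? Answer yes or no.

Answer: yes

Derivation:
Step 1: union(8, 10) -> merged; set of 8 now {8, 10}
Step 2: union(0, 10) -> merged; set of 0 now {0, 8, 10}
Step 3: union(2, 4) -> merged; set of 2 now {2, 4}
Step 4: union(5, 3) -> merged; set of 5 now {3, 5}
Step 5: union(0, 9) -> merged; set of 0 now {0, 8, 9, 10}
Step 6: union(7, 6) -> merged; set of 7 now {6, 7}
Step 7: union(9, 0) -> already same set; set of 9 now {0, 8, 9, 10}
Step 8: find(4) -> no change; set of 4 is {2, 4}
Step 9: union(0, 4) -> merged; set of 0 now {0, 2, 4, 8, 9, 10}
Step 10: union(6, 3) -> merged; set of 6 now {3, 5, 6, 7}
Step 11: union(3, 0) -> merged; set of 3 now {0, 2, 3, 4, 5, 6, 7, 8, 9, 10}
Step 12: union(11, 3) -> merged; set of 11 now {0, 2, 3, 4, 5, 6, 7, 8, 9, 10, 11}
Step 13: union(9, 12) -> merged; set of 9 now {0, 2, 3, 4, 5, 6, 7, 8, 9, 10, 11, 12}
Step 14: find(12) -> no change; set of 12 is {0, 2, 3, 4, 5, 6, 7, 8, 9, 10, 11, 12}
Step 15: find(4) -> no change; set of 4 is {0, 2, 3, 4, 5, 6, 7, 8, 9, 10, 11, 12}
Step 16: union(9, 6) -> already same set; set of 9 now {0, 2, 3, 4, 5, 6, 7, 8, 9, 10, 11, 12}
Step 17: union(4, 7) -> already same set; set of 4 now {0, 2, 3, 4, 5, 6, 7, 8, 9, 10, 11, 12}
Step 18: union(12, 3) -> already same set; set of 12 now {0, 2, 3, 4, 5, 6, 7, 8, 9, 10, 11, 12}
Step 19: find(2) -> no change; set of 2 is {0, 2, 3, 4, 5, 6, 7, 8, 9, 10, 11, 12}
Step 20: find(4) -> no change; set of 4 is {0, 2, 3, 4, 5, 6, 7, 8, 9, 10, 11, 12}
Set of 4: {0, 2, 3, 4, 5, 6, 7, 8, 9, 10, 11, 12}; 12 is a member.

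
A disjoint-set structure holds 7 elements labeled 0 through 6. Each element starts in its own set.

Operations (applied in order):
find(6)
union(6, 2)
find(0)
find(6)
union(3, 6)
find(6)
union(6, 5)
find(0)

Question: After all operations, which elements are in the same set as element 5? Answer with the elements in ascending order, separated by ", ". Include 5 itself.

Step 1: find(6) -> no change; set of 6 is {6}
Step 2: union(6, 2) -> merged; set of 6 now {2, 6}
Step 3: find(0) -> no change; set of 0 is {0}
Step 4: find(6) -> no change; set of 6 is {2, 6}
Step 5: union(3, 6) -> merged; set of 3 now {2, 3, 6}
Step 6: find(6) -> no change; set of 6 is {2, 3, 6}
Step 7: union(6, 5) -> merged; set of 6 now {2, 3, 5, 6}
Step 8: find(0) -> no change; set of 0 is {0}
Component of 5: {2, 3, 5, 6}

Answer: 2, 3, 5, 6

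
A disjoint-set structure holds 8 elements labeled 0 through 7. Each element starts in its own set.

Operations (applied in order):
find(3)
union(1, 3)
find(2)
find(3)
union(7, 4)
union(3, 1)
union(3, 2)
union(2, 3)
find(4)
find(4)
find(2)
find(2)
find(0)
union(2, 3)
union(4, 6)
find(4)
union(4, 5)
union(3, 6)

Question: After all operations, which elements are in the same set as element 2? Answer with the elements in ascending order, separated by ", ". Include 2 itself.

Answer: 1, 2, 3, 4, 5, 6, 7

Derivation:
Step 1: find(3) -> no change; set of 3 is {3}
Step 2: union(1, 3) -> merged; set of 1 now {1, 3}
Step 3: find(2) -> no change; set of 2 is {2}
Step 4: find(3) -> no change; set of 3 is {1, 3}
Step 5: union(7, 4) -> merged; set of 7 now {4, 7}
Step 6: union(3, 1) -> already same set; set of 3 now {1, 3}
Step 7: union(3, 2) -> merged; set of 3 now {1, 2, 3}
Step 8: union(2, 3) -> already same set; set of 2 now {1, 2, 3}
Step 9: find(4) -> no change; set of 4 is {4, 7}
Step 10: find(4) -> no change; set of 4 is {4, 7}
Step 11: find(2) -> no change; set of 2 is {1, 2, 3}
Step 12: find(2) -> no change; set of 2 is {1, 2, 3}
Step 13: find(0) -> no change; set of 0 is {0}
Step 14: union(2, 3) -> already same set; set of 2 now {1, 2, 3}
Step 15: union(4, 6) -> merged; set of 4 now {4, 6, 7}
Step 16: find(4) -> no change; set of 4 is {4, 6, 7}
Step 17: union(4, 5) -> merged; set of 4 now {4, 5, 6, 7}
Step 18: union(3, 6) -> merged; set of 3 now {1, 2, 3, 4, 5, 6, 7}
Component of 2: {1, 2, 3, 4, 5, 6, 7}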